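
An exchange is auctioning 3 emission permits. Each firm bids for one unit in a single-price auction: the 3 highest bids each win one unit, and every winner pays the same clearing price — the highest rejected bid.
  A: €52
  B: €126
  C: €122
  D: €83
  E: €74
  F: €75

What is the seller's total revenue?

Ordering the bids: 126 (B), 122 (C), 83 (D), 75 (F), 74 (E), …
Winners (3 units): B, C, D.
Highest unsuccessful bid: €75 → clearing price.
Total revenue = 3 × €75 = €225.

Total revenue: €225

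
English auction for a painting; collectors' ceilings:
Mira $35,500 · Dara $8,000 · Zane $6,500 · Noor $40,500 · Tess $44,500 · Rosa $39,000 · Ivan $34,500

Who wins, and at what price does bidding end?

Limits ranked: 44,500 (Tess) > 40,500 (Noor) > 39,000 (Rosa) > 35,500 (Mira) > 34,500 (Ivan) > 8,000 (Dara) > …
Noor is the last rival to drop out, at $40,500; Tess remains and wins at that price.

Tess wins at $40,500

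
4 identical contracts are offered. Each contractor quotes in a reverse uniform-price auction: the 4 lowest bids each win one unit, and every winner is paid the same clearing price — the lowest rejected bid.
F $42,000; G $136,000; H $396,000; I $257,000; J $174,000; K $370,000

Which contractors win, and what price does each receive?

F, G, J, I; each is paid $370,000

Sorting: 42,000 (F), 136,000 (G), 174,000 (J), 257,000 (I), 370,000 (K), 396,000 (H)
The 4 lowest are F, G, J, I.
Lowest unsuccessful bid: $370,000 → clearing price.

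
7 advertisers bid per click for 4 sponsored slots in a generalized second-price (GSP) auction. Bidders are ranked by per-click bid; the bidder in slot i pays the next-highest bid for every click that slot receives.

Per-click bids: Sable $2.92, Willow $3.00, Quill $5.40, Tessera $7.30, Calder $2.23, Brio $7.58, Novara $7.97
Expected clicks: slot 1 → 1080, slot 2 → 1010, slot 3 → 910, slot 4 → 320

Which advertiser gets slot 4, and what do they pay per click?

Ranked by bid: $7.97 (Novara) > $7.58 (Brio) > $7.30 (Tessera) > $5.40 (Quill) > $3.00 (Willow) > …
Slot 4 goes to the fourth-ranked bidder, Quill, who pays the next bid down: $3.00/click.

Quill; $3.00 per click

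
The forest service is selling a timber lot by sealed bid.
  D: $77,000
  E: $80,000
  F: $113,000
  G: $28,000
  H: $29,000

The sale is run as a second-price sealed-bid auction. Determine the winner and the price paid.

Bids ranked: 113,000 (F) > 80,000 (E) > 77,000 (D) > 29,000 (H) > 28,000 (G)
F wins with the highest bid; price is set by the runner-up at $80,000.

F pays $80,000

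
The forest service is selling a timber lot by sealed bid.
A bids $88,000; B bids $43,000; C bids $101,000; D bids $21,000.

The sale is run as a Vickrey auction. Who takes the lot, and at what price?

C pays $88,000

Vickrey auction: the highest bidder wins and pays the second-highest bid.
Sorting bids: 101,000 (C) > 88,000 (A) > 43,000 (B) > 21,000 (D)
C is highest; pays the second-highest bid, $88,000.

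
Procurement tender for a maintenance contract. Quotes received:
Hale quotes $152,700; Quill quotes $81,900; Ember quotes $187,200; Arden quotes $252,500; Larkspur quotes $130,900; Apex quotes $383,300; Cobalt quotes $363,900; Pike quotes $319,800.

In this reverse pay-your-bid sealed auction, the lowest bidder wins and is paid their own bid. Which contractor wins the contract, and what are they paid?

Sorting bids: 81,900 (Quill) < 130,900 (Larkspur) < 152,700 (Hale) < 187,200 (Ember) < 252,500 (Arden) < 319,800 (Pike) < …
First-price: Quill is paid what they bid, $81,900.

Quill is paid $81,900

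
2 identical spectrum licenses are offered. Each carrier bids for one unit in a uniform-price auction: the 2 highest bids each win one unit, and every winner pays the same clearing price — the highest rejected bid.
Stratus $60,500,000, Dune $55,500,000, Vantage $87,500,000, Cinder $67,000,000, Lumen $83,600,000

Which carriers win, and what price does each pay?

Ordering the bids: 87,500,000 (Vantage), 83,600,000 (Lumen), 67,000,000 (Cinder), 60,500,000 (Stratus), …
Winners (2 units): Vantage, Lumen.
First losing bid is Cinder's $67,000,000, which sets the uniform price.

Vantage, Lumen; each pays $67,000,000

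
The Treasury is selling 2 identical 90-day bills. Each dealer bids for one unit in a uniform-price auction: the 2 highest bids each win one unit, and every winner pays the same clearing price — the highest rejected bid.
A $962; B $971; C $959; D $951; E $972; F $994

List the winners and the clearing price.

F, E; each pays $971

Ordering the bids: 994 (F), 972 (E), 971 (B), 962 (A), …
Top 2: F, E.
Clearing price = highest rejected bid = $971.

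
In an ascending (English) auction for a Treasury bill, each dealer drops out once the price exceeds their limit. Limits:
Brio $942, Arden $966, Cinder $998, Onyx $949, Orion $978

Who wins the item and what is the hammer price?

Sorting limits: 998 (Cinder) > 978 (Orion) > 966 (Arden) > 949 (Onyx) > 942 (Brio)
Orion is the last rival to drop out, at $978; Cinder remains and wins at that price.

Cinder wins at $978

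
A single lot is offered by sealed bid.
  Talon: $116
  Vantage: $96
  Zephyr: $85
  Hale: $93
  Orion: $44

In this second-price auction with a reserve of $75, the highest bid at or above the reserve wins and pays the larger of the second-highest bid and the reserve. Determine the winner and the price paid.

Rule: the highest bid at or above the reserve wins and pays the larger of the second-highest bid and the reserve.
Bids ranked: 116 (Talon) > 96 (Vantage) > 93 (Hale) > 85 (Zephyr) > 44 (Orion)
Talon has the top bid at or above the reserve ($116).
Second-highest bid $96 exceeds the reserve $75 → payment $96.

Talon pays $96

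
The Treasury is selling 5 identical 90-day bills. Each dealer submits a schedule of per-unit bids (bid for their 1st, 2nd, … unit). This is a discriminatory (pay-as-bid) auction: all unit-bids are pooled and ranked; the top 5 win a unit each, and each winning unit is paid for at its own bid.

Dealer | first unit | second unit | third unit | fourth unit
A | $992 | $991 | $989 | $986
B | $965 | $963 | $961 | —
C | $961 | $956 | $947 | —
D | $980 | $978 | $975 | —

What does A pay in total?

All unit-bids, highest first — top 5: 992 (A-1), 991 (A-2), 989 (A-3), 986 (A-4), 980 (D-1)
Next rejected bid: $978 (not a price — pay-as-bid).
A's winning unit-bids: 992 + 991 + 989 + 986 = $3,958.

A pays $3,958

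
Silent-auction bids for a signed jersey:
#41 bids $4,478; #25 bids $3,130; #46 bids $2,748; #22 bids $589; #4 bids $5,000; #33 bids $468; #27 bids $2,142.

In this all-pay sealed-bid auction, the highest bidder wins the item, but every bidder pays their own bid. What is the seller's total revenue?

Total revenue: $18,555

Sorting bids: 5,000 (#4) > 4,478 (#41) > 3,130 (#25) > 2,748 (#46) > 2,142 (#27) > 589 (#22) > …
#4 wins with the top bid; all bids are sunk regardless.
Every bidder forfeits their bid regardless of winning.
Revenue = 4,478 + 3,130 + 2,748 + 589 + 5,000 + 468 + 2,142 = $18,555.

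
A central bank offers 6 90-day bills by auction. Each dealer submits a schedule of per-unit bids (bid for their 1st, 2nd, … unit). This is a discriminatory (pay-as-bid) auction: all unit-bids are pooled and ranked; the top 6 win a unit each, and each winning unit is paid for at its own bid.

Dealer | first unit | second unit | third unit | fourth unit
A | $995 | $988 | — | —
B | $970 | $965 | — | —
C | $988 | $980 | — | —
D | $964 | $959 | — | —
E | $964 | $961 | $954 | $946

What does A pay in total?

A pays $1,983

All unit-bids, highest first — top 6: 995 (A-1), 988 (A-2), 988 (C-1), 980 (C-2), 970 (B-1), 965 (B-2)
Next rejected bid: $964 (not a price — pay-as-bid).
A's winning unit-bids: 995 + 988 = $1,983.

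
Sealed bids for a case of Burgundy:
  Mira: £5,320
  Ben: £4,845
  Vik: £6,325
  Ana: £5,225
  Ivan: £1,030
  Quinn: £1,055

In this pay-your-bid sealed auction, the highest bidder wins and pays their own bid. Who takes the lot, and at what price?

Vik pays £6,325

Bids ranked: 6,325 (Vik) > 5,320 (Mira) > 5,225 (Ana) > 4,845 (Ben) > 1,055 (Quinn) > 1,030 (Ivan)
Vik has the highest bid and pays exactly that: £6,325.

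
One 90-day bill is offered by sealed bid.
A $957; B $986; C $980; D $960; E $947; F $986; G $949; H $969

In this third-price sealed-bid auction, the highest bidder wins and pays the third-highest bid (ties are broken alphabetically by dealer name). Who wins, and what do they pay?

Third-price sealed-bid auction: the highest bidder wins and pays the third-highest bid.
Bids in order: 986 (B) > 986 (F) > 980 (C) > 969 (H) > 960 (D) > 957 (A) > …
B and F tie at $986; tie-break gives it to B.
B is highest; pays the third-highest bid, $980.

B pays $980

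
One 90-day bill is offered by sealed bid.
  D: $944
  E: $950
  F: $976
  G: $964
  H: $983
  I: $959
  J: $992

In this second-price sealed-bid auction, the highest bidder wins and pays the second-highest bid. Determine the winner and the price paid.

Sorting bids: 992 (J) > 983 (H) > 976 (F) > 964 (G) > 959 (I) > 950 (E) > …
J is highest; pays the second-highest bid, $983.

J pays $983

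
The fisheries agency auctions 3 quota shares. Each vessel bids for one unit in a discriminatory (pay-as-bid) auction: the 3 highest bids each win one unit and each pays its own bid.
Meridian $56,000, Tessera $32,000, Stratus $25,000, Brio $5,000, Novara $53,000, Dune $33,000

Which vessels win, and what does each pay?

Meridian $56,000, Novara $53,000, Dune $33,000

Bids ranked high→low: 56,000 (Meridian), 53,000 (Novara), 33,000 (Dune), 32,000 (Tessera), 25,000 (Stratus), …
Winners (3 units): Meridian, Novara, Dune.
Each winner pays its own bid: Meridian $56,000, Novara $53,000, Dune $33,000.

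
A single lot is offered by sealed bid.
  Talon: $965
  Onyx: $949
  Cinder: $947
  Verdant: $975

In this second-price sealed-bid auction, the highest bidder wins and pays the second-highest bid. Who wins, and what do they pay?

Verdant pays $965

Bids ranked: 975 (Verdant) > 965 (Talon) > 949 (Onyx) > 947 (Cinder)
Second-price: Verdant pays Talon's bid of $965.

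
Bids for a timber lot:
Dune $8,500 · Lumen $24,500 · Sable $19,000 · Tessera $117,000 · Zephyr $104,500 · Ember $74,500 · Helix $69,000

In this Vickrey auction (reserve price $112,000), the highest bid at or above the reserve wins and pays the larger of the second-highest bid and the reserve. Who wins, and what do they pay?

Tessera pays $112,000

Rule: the highest bid at or above the reserve wins and pays the larger of the second-highest bid and the reserve.
Bids ranked: 117,000 (Tessera) > 104,500 (Zephyr) > 74,500 (Ember) > 69,000 (Helix) > 24,500 (Lumen) > 19,000 (Sable) > …
Tessera has the top bid at or above the reserve ($117,000).
Second-highest bid $104,500 is below the reserve $112,000, so the reserve binds → payment $112,000.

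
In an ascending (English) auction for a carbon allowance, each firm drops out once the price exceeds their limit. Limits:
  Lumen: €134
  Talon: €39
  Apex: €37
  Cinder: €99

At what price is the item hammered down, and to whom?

Ascending (English) auction: the price rises until one bidder remains; the winner pays the price at which the last rival dropped out.
Sorting limits: 134 (Lumen) > 99 (Cinder) > 39 (Talon) > 37 (Apex)
Cinder is the last rival to drop out, at €99; Lumen remains and wins at that price.

Lumen wins at €99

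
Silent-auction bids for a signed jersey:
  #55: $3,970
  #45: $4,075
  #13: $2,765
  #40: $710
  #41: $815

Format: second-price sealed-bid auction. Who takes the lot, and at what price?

#45 pays $3,970

Rule: the highest bidder wins and pays the second-highest bid.
Bids in order: 4,075 (#45) > 3,970 (#55) > 2,765 (#13) > 815 (#41) > 710 (#40)
#45 wins with the highest bid; price is set by the runner-up at $3,970.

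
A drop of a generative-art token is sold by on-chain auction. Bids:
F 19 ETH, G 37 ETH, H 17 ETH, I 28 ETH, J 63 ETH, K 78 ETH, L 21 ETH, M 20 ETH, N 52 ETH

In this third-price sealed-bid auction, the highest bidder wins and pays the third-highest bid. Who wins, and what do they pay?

K pays 52 ETH

Rule: the highest bidder wins and pays the third-highest bid.
Bids in order: 78 (K) > 63 (J) > 52 (N) > 37 (G) > 28 (I) > 21 (L) > …
K is highest; pays the third-highest bid, 52 ETH.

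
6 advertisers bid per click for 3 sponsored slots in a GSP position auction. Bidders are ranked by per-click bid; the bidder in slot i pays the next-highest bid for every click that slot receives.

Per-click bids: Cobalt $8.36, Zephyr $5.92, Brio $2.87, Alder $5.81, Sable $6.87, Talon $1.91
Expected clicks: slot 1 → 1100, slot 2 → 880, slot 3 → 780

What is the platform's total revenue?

Total revenue: $17298.40

Per-click bids in order: $8.36 (Cobalt) > $6.87 (Sable) > $5.92 (Zephyr) > $5.81 (Alder) > …
Slot 1: Cobalt pays $6.87 × 1100 = $7557.00
Slot 2: Sable pays $5.92 × 880 = $5209.60
Slot 3: Zephyr pays $5.81 × 780 = $4531.80
Total = $17298.40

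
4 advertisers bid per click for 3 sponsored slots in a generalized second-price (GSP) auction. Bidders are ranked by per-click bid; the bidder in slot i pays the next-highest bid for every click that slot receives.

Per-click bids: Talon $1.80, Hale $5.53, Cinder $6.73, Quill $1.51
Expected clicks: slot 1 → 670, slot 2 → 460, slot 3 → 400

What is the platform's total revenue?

Total revenue: $5137.10

Ranked by bid: $6.73 (Cinder) > $5.53 (Hale) > $1.80 (Talon) > $1.51 (Quill)
Slot 1: Cinder pays $5.53 × 670 = $3705.10
Slot 2: Hale pays $1.80 × 460 = $828.00
Slot 3: Talon pays $1.51 × 400 = $604.00
Total = $5137.10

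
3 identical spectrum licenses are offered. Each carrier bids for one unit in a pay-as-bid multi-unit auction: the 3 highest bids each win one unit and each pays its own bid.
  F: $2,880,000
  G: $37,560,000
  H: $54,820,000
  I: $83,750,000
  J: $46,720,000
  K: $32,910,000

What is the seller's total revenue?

Ordering the bids: 83,750,000 (I), 54,820,000 (H), 46,720,000 (J), 37,560,000 (G), 32,910,000 (K), …
Top 3: I, H, J.
Total revenue = 83,750,000 + 54,820,000 + 46,720,000 = $185,290,000.

Total revenue: $185,290,000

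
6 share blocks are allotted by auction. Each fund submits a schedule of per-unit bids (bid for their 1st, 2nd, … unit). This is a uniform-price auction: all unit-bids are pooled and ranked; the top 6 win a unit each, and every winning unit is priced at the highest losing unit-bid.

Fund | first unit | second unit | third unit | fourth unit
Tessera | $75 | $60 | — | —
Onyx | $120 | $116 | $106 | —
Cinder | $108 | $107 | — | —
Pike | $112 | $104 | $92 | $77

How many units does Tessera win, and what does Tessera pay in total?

Merging the schedules and taking the best 6: 120 (Onyx-1), 116 (Onyx-2), 112 (Pike-1), 108 (Cinder-1), 107 (Cinder-2), 106 (Onyx-3)
Highest rejected unit-bid = $104.
Tessera wins 0 unit(s) at $104 each.

Tessera: 0 units, pays $0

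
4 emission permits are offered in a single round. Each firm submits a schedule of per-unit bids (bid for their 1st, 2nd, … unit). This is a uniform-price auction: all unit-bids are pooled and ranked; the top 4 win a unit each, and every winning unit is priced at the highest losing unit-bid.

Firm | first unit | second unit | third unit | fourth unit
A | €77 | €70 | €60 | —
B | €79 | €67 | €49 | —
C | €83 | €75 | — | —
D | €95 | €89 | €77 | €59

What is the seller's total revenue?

Total revenue: €308

All unit-bids, highest first — top 4: 95 (D-1), 89 (D-2), 83 (C-1), 79 (B-1)
The (k+1)-th unit-bid is €77.
Allocation: B 1, C 1, D 2. Every unit priced at €77.
Revenue = 4 × 77 = €308.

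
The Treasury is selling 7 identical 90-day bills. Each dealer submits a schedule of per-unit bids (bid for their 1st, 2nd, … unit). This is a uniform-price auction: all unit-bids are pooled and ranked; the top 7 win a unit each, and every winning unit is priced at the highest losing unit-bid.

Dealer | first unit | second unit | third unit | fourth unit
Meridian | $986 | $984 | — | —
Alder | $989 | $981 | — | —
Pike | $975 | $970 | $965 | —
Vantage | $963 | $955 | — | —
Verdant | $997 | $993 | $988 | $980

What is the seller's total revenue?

Total revenue: $6,860

Pooled unit-bids ranked (top 7): 997 (Verdant-1), 993 (Verdant-2), 989 (Alder-1), 988 (Verdant-3), 986 (Meridian-1), 984 (Meridian-2), 981 (Alder-2)
First bid not allocated: $980.
Allocation: Alder 2, Meridian 2, Verdant 3. Every unit priced at $980.
Revenue = 7 × 980 = $6,860.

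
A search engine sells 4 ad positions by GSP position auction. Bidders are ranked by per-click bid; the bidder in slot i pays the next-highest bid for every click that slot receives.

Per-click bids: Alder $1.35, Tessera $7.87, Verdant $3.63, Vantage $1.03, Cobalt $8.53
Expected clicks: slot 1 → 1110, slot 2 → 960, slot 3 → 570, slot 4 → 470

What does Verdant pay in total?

Verdant pays $769.50

Ranked by bid: $8.53 (Cobalt) > $7.87 (Tessera) > $3.63 (Verdant) > $1.35 (Alder) > $1.03 (Vantage)
Verdant holds slot 3 → pays next bid $1.35 × 570 clicks = $769.50.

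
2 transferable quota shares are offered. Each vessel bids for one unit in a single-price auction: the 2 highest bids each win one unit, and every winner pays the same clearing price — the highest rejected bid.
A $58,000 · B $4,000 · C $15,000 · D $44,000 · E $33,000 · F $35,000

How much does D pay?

Sorting: 58,000 (A), 44,000 (D), 35,000 (F), 33,000 (E), …
Winners (2 units): A, D.
First losing bid is F's $35,000, which sets the uniform price.
D wins → pays $35,000.

D pays $35,000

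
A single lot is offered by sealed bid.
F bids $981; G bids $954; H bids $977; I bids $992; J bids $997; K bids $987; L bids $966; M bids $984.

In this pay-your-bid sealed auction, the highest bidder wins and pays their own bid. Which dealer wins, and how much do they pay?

J pays $997

Sorting bids: 997 (J) > 992 (I) > 987 (K) > 984 (M) > 981 (F) > 977 (H) > …
First-price: J pays what they bid, $997.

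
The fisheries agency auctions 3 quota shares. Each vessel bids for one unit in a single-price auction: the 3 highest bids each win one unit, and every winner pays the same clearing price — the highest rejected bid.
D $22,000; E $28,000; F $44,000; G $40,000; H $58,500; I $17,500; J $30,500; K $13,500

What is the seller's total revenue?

Ordering the bids: 58,500 (H), 44,000 (F), 40,000 (G), 30,500 (J), 28,000 (E), …
Winners (3 units): H, F, G.
Clearing price = highest rejected bid = $30,500.
Total revenue = 3 × $30,500 = $91,500.

Total revenue: $91,500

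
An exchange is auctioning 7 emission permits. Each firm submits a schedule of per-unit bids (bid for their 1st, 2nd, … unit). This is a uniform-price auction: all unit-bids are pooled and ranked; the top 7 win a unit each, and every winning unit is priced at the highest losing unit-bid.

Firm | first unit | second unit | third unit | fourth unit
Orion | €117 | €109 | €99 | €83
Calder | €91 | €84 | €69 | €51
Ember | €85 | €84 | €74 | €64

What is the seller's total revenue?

All unit-bids, highest first — top 7: 117 (Orion-1), 109 (Orion-2), 99 (Orion-3), 91 (Calder-1), 85 (Ember-1), 84 (Calder-2), 84 (Ember-2)
The (k+1)-th unit-bid is €83.
Allocation: Calder 2, Ember 2, Orion 3. Every unit priced at €83.
Revenue = 7 × 83 = €581.

Total revenue: €581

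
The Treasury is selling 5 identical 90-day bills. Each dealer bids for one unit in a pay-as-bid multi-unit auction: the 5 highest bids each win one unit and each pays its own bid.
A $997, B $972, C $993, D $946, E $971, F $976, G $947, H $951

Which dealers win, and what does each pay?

Ordering the bids: 997 (A), 993 (C), 976 (F), 972 (B), 971 (E), 951 (H), 947 (G), …
Top 5: A, C, F, B, E.
Each winner pays its own bid: A $997, C $993, F $976, B $972, E $971.

A $997, C $993, F $976, B $972, E $971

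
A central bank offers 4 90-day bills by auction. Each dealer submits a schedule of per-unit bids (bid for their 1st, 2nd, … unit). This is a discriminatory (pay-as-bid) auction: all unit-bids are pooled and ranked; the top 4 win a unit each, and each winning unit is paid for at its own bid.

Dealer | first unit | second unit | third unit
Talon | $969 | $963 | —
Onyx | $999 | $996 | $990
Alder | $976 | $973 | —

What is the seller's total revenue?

Total revenue: $3,961

Pooled unit-bids ranked (top 4): 999 (Onyx-1), 996 (Onyx-2), 990 (Onyx-3), 976 (Alder-1)
Next rejected bid: $973 (not a price — pay-as-bid).
Each winning unit pays its own bid.
Revenue = 999 + 996 + 990 + 976 = $3,961.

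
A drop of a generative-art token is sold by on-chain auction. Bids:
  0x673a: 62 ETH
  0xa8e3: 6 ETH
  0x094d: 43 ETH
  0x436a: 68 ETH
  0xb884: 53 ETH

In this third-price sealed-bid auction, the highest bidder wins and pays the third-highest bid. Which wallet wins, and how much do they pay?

0x436a pays 53 ETH

Bids ranked: 68 (0x436a) > 62 (0x673a) > 53 (0xb884) > 43 (0x094d) > 6 (0xa8e3)
0x436a wins; payment is bid #3 in the ranking = 53 ETH.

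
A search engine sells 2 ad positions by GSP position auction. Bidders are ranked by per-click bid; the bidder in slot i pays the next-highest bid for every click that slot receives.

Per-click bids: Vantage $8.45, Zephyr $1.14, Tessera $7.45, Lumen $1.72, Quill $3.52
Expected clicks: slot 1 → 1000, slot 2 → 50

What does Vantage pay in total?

Per-click bids in order: $8.45 (Vantage) > $7.45 (Tessera) > $3.52 (Quill) > …
Vantage holds slot 1 → pays next bid $7.45 × 1000 clicks = $7450.00.

Vantage pays $7450.00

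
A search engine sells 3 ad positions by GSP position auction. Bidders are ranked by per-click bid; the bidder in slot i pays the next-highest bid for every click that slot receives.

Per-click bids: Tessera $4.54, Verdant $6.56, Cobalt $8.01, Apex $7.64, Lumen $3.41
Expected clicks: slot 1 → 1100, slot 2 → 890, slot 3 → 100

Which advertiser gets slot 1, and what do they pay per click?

Cobalt; $7.64 per click

Sorting advertisers: $8.01 (Cobalt) > $7.64 (Apex) > $6.56 (Verdant) > $4.54 (Tessera) > …
Slot 1 goes to the first-ranked bidder, Cobalt, who pays the next bid down: $7.64/click.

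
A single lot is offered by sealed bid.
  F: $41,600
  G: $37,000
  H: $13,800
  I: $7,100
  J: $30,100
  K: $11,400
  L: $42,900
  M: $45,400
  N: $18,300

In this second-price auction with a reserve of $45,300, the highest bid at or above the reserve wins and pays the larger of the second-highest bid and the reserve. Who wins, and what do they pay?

M pays $45,300

Second-price auction with a reserve of $45,300: the highest bid at or above the reserve wins and pays the larger of the second-highest bid and the reserve.
Bids in order: 45,400 (M) > 42,900 (L) > 41,600 (F) > 37,000 (G) > 30,100 (J) > 18,300 (N) > …
M has the top bid at or above the reserve ($45,400).
max(second-highest $42,900, reserve $45,300) = $45,300.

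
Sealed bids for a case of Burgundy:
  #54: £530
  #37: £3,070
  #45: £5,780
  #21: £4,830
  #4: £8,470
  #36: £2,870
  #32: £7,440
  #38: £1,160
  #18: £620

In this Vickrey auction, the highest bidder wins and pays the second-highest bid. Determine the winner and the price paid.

#4 pays £7,440

Bids ranked: 8,470 (#4) > 7,440 (#32) > 5,780 (#45) > 4,830 (#21) > 3,070 (#37) > 2,870 (#36) > …
#4 is highest; pays the second-highest bid, £7,440.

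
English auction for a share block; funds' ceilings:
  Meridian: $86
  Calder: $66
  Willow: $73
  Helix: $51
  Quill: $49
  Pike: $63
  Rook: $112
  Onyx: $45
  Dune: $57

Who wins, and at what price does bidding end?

Rook wins at $86

Limits in order: 112 (Rook) > 86 (Meridian) > 73 (Willow) > 66 (Calder) > 63 (Pike) > 57 (Dune) > …
Meridian is the last rival to drop out, at $86; Rook remains and wins at that price.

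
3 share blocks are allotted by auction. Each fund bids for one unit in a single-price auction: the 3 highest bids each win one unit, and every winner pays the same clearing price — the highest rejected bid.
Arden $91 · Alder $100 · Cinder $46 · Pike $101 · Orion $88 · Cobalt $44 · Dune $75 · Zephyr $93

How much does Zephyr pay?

Zephyr pays $91

Ordering the bids: 101 (Pike), 100 (Alder), 93 (Zephyr), 91 (Arden), 88 (Orion), …
The 3 highest are Pike, Alder, Zephyr.
Clearing price = highest rejected bid = $91.
Zephyr wins → pays $91.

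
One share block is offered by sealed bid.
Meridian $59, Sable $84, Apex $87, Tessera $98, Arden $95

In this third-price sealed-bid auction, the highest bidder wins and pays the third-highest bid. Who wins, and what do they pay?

Tessera pays $87

Third-price sealed-bid auction: the highest bidder wins and pays the third-highest bid.
Sorting bids: 98 (Tessera) > 95 (Arden) > 87 (Apex) > 84 (Sable) > 59 (Meridian)
Tessera wins; payment is bid #3 in the ranking = $87.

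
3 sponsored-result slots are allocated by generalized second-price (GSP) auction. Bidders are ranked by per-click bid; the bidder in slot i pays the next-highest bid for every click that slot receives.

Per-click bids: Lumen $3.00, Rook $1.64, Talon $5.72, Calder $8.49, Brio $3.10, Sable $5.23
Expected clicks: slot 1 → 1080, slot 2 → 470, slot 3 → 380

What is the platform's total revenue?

Ranked by bid: $8.49 (Calder) > $5.72 (Talon) > $5.23 (Sable) > $3.10 (Brio) > …
Slot 1: Calder pays $5.72 × 1080 = $6177.60
Slot 2: Talon pays $5.23 × 470 = $2458.10
Slot 3: Sable pays $3.10 × 380 = $1178.00
Total = $9813.70

Total revenue: $9813.70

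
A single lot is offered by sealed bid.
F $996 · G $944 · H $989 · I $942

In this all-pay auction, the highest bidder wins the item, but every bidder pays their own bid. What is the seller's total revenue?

Bids ranked: 996 (F) > 989 (H) > 944 (G) > 942 (I)
Every bidder forfeits their bid regardless of winning.
Revenue = 996 + 944 + 989 + 942 = $3,871.

Total revenue: $3,871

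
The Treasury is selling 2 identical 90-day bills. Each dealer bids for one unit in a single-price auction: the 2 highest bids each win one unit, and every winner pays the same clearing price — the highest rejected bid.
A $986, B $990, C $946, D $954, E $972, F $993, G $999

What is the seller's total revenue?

Total revenue: $1,980

Bids ranked high→low: 999 (G), 993 (F), 990 (B), 986 (A), …
Top 2: G, F.
First losing bid is B's $990, which sets the uniform price.
Total revenue = 2 × $990 = $1,980.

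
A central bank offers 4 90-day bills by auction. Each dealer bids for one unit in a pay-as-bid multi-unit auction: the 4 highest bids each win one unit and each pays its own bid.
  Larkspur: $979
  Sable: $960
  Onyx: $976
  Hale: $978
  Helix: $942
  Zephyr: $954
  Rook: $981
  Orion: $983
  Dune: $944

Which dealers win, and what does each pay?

Orion $983, Rook $981, Larkspur $979, Hale $978

Sorting: 983 (Orion), 981 (Rook), 979 (Larkspur), 978 (Hale), 976 (Onyx), 960 (Sable), …
Winners (4 units): Orion, Rook, Larkspur, Hale.
Each winner pays its own bid: Orion $983, Rook $981, Larkspur $979, Hale $978.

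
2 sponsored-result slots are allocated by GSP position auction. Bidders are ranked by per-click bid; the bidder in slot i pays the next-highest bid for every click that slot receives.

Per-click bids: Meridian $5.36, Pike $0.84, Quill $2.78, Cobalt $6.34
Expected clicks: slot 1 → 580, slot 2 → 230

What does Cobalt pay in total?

Per-click bids in order: $6.34 (Cobalt) > $5.36 (Meridian) > $2.78 (Quill) > …
Cobalt holds slot 1 → pays next bid $5.36 × 580 clicks = $3108.80.

Cobalt pays $3108.80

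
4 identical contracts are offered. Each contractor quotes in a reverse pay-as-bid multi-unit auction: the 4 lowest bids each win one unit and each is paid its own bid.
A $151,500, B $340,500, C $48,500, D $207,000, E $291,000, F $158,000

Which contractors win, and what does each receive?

Bids ranked low→high: 48,500 (C), 151,500 (A), 158,000 (F), 207,000 (D), 291,000 (E), 340,500 (B)
Lowest 4: C, A, F, D.
Each winner is paid its own bid: C $48,500, A $151,500, F $158,000, D $207,000.

C $48,500, A $151,500, F $158,000, D $207,000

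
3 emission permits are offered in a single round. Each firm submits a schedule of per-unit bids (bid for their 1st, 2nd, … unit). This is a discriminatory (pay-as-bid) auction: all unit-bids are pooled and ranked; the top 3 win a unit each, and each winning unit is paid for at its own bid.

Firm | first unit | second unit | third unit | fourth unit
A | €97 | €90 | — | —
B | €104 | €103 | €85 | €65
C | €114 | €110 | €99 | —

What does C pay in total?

C pays €224

Pooled unit-bids ranked (top 3): 114 (C-1), 110 (C-2), 104 (B-1)
Next rejected bid: €103 (not a price — pay-as-bid).
C's winning unit-bids: 114 + 110 = €224.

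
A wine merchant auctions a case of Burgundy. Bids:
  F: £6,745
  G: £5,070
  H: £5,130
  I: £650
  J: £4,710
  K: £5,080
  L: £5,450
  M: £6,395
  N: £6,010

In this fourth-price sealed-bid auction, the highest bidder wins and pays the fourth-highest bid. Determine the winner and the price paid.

Bids ranked: 6,745 (F) > 6,395 (M) > 6,010 (N) > 5,450 (L) > 5,130 (H) > 5,080 (K) > …
F wins; payment is bid #4 in the ranking = £5,450.

F pays £5,450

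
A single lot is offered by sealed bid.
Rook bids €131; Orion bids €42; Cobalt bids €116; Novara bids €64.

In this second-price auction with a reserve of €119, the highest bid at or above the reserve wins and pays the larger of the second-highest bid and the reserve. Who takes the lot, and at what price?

Bids ranked: 131 (Rook) > 116 (Cobalt) > 64 (Novara) > 42 (Orion)
Rook has the top bid at or above the reserve (€131).
max(second-highest €116, reserve €119) = €119.

Rook pays €119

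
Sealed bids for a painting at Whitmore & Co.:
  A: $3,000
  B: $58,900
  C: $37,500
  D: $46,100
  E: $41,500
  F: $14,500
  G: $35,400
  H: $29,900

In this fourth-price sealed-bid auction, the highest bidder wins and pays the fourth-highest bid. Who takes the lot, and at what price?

B pays $37,500

Sorting bids: 58,900 (B) > 46,100 (D) > 41,500 (E) > 37,500 (C) > 35,400 (G) > 29,900 (H) > …
B wins; payment is bid #4 in the ranking = $37,500.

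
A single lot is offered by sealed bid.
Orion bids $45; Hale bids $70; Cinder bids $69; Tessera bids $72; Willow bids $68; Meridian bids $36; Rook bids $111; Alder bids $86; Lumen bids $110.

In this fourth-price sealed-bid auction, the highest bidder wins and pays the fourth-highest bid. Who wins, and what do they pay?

Rook pays $72

Bids ranked: 111 (Rook) > 110 (Lumen) > 86 (Alder) > 72 (Tessera) > 70 (Hale) > 69 (Cinder) > …
Rook wins; payment is bid #4 in the ranking = $72.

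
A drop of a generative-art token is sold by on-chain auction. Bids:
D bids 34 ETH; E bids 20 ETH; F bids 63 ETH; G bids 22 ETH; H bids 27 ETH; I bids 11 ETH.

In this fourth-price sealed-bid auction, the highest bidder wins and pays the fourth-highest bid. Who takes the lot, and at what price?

F pays 22 ETH

Bids ranked: 63 (F) > 34 (D) > 27 (H) > 22 (G) > 20 (E) > 11 (I)
F is highest; pays the fourth-highest bid, 22 ETH.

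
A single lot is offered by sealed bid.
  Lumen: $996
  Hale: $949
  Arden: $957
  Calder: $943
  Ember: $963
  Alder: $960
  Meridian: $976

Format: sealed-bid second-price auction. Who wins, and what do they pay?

Lumen pays $976

Sealed-bid second-price auction: the highest bidder wins and pays the second-highest bid.
Bids ranked: 996 (Lumen) > 976 (Meridian) > 963 (Ember) > 960 (Alder) > 957 (Arden) > 949 (Hale) > …
Second-price: Lumen pays Meridian's bid of $976.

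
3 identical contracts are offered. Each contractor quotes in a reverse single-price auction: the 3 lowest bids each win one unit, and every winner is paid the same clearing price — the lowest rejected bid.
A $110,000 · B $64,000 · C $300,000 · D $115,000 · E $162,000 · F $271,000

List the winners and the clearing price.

Bids ranked low→high: 64,000 (B), 110,000 (A), 115,000 (D), 162,000 (E), 271,000 (F), …
The 3 lowest are B, A, D.
First losing bid is E's $162,000, which sets the uniform price.

B, A, D; each is paid $162,000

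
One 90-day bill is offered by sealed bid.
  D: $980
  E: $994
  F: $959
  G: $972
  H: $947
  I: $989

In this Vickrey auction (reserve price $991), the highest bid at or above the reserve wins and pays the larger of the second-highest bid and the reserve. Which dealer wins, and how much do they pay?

E pays $991

Vickrey auction (reserve price $991): the highest bid at or above the reserve wins and pays the larger of the second-highest bid and the reserve.
Bids in order: 994 (E) > 989 (I) > 980 (D) > 972 (G) > 959 (F) > 947 (H)
Highest eligible bid: E at $994.
Second-highest bid $989 is below the reserve $991, so the reserve binds → payment $991.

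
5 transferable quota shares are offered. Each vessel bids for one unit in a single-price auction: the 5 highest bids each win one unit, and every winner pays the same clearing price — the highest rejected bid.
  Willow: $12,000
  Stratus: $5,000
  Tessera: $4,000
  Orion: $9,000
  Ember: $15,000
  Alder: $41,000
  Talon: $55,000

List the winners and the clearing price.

Sorting: 55,000 (Talon), 41,000 (Alder), 15,000 (Ember), 12,000 (Willow), 9,000 (Orion), 5,000 (Stratus), 4,000 (Tessera)
Top 5: Talon, Alder, Ember, Willow, Orion.
Highest unsuccessful bid: $5,000 → clearing price.

Talon, Alder, Ember, Willow, Orion; each pays $5,000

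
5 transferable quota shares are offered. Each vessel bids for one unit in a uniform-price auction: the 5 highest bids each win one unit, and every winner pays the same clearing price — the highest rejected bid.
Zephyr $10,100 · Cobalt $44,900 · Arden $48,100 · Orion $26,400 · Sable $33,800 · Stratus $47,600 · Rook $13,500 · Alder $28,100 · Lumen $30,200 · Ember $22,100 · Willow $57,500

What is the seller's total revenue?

Sorting: 57,500 (Willow), 48,100 (Arden), 47,600 (Stratus), 44,900 (Cobalt), 33,800 (Sable), 30,200 (Lumen), 28,100 (Alder), …
Winners (5 units): Willow, Arden, Stratus, Cobalt, Sable.
Highest unsuccessful bid: $30,200 → clearing price.
Total revenue = 5 × $30,200 = $151,000.

Total revenue: $151,000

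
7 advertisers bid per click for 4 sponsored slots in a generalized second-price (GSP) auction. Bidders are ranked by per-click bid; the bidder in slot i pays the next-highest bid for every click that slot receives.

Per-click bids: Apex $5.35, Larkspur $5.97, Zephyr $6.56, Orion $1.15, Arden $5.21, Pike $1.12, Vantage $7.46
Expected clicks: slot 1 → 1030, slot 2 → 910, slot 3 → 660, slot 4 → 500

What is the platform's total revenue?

Total revenue: $18325.50

Sorting advertisers: $7.46 (Vantage) > $6.56 (Zephyr) > $5.97 (Larkspur) > $5.35 (Apex) > $5.21 (Arden) > …
Slot 1: Vantage pays $6.56 × 1030 = $6756.80
Slot 2: Zephyr pays $5.97 × 910 = $5432.70
Slot 3: Larkspur pays $5.35 × 660 = $3531.00
Slot 4: Apex pays $5.21 × 500 = $2605.00
Total = $18325.50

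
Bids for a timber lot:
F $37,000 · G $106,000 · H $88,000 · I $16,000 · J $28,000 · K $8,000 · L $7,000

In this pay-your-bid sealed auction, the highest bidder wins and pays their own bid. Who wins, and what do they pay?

Rule: the highest bidder wins and pays their own bid.
Bids in order: 106,000 (G) > 88,000 (H) > 37,000 (F) > 28,000 (J) > 16,000 (I) > 8,000 (K) > …
G is highest → pays own bid, $106,000.

G pays $106,000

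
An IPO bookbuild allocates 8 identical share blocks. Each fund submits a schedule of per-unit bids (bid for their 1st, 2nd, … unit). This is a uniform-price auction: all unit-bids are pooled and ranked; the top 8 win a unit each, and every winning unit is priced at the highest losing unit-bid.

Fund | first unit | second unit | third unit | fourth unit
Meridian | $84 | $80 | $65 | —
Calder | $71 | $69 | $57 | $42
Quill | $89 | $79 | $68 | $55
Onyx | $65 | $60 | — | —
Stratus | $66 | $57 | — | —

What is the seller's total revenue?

Merging the schedules and taking the best 8: 89 (Quill-1), 84 (Meridian-1), 80 (Meridian-2), 79 (Quill-2), 71 (Calder-1), 69 (Calder-2), 68 (Quill-3), 66 (Stratus-1)
First bid not allocated: $65.
Allocation: Calder 2, Meridian 2, Quill 3, Stratus 1. Every unit priced at $65.
Revenue = 8 × 65 = $520.

Total revenue: $520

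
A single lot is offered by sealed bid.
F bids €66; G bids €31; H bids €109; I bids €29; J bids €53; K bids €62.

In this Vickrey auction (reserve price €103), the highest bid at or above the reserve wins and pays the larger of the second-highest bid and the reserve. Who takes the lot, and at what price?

Sorting bids: 109 (H) > 66 (F) > 62 (K) > 53 (J) > 31 (G) > 29 (I)
Highest eligible bid: H at €109.
max(second-highest €66, reserve €103) = €103.

H pays €103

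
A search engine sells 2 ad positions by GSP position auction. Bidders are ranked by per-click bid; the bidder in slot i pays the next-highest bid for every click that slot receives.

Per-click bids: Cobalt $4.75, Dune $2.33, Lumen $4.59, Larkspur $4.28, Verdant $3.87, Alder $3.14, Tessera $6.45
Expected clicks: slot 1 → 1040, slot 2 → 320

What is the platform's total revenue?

Sorting advertisers: $6.45 (Tessera) > $4.75 (Cobalt) > $4.59 (Lumen) > …
Slot 1: Tessera pays $4.75 × 1040 = $4940.00
Slot 2: Cobalt pays $4.59 × 320 = $1468.80
Total = $6408.80

Total revenue: $6408.80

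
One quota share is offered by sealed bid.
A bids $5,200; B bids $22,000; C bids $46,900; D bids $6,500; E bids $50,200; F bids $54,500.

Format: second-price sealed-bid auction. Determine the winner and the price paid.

F pays $50,200

Rule: the highest bidder wins and pays the second-highest bid.
Sorting bids: 54,500 (F) > 50,200 (E) > 46,900 (C) > 22,000 (B) > 6,500 (D) > 5,200 (A)
F wins with the highest bid; price is set by the runner-up at $50,200.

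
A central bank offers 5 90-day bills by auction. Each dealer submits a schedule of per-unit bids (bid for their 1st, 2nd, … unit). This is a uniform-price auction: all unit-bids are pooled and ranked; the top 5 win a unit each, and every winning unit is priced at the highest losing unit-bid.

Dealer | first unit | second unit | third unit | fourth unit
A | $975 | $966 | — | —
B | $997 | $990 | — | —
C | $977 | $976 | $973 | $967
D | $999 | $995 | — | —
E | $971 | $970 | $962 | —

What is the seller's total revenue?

Total revenue: $4,880

Merging the schedules and taking the best 5: 999 (D-1), 997 (B-1), 995 (D-2), 990 (B-2), 977 (C-1)
The (k+1)-th unit-bid is $976.
Allocation: B 2, C 1, D 2. Every unit priced at $976.
Revenue = 5 × 976 = $4,880.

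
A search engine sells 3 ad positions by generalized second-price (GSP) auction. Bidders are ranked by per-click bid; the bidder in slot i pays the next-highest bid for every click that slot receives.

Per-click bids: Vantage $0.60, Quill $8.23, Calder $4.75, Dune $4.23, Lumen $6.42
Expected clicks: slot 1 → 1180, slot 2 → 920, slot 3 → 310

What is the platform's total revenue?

Sorting advertisers: $8.23 (Quill) > $6.42 (Lumen) > $4.75 (Calder) > $4.23 (Dune) > …
Slot 1: Quill pays $6.42 × 1180 = $7575.60
Slot 2: Lumen pays $4.75 × 920 = $4370.00
Slot 3: Calder pays $4.23 × 310 = $1311.30
Total = $13256.90

Total revenue: $13256.90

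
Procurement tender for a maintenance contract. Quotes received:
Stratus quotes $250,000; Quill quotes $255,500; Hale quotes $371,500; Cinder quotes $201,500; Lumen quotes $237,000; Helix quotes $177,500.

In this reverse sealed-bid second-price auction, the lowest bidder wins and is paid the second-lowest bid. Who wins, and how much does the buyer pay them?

Bids ranked: 177,500 (Helix) < 201,500 (Cinder) < 237,000 (Lumen) < 250,000 (Stratus) < 255,500 (Quill) < 371,500 (Hale)
Helix is lowest; is paid the second-lowest bid, $201,500.

Helix is paid $201,500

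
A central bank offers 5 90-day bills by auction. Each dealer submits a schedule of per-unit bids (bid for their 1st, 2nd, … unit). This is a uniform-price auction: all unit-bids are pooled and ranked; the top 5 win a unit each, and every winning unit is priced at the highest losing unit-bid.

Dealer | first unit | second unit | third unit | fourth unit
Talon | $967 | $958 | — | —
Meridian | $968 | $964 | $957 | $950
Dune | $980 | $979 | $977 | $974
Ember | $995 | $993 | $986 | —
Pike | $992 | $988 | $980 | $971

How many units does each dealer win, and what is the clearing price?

Ember 3, Pike 2; clearing price $980

Merging the schedules and taking the best 5: 995 (Ember-1), 993 (Ember-2), 992 (Pike-1), 988 (Pike-2), 986 (Ember-3)
Highest rejected unit-bid = $980.
Allocation: Ember 3, Pike 2.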